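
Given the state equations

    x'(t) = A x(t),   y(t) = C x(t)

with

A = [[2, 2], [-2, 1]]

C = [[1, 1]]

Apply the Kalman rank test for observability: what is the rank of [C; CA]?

2

CA = [[0, 3]]
Observability matrix O = [C; CA] = [[1, 1], [0, 3]]
det(O) = 1·3 - 1·0 = 3 - 0 = 3 ≠ 0, so rank(O) = 2.
rank(O) = 2 = n, so the pair (A, C) is completely observable.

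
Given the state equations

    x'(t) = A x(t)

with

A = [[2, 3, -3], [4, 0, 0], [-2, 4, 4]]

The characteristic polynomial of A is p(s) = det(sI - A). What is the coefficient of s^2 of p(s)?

Expand det(sI - A) for the 3×3 matrix.
p(s) = s^3 - 6s^2 - 10s + 96.
(Check: constant term = det(-A) = (-1)^3 det A = 96; coefficient of s^2 = -tr A = -6.)
The coefficient of s^2 is -6.

-6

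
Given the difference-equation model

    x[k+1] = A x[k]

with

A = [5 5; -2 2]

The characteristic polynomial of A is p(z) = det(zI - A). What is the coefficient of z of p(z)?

For a 2×2 matrix, det(zI - A) = z^2 - (tr A)z + det A.
tr A = 7, det A = 20.
So p(z) = z^2 - 7z + 20.
The coefficient of z is -7.

-7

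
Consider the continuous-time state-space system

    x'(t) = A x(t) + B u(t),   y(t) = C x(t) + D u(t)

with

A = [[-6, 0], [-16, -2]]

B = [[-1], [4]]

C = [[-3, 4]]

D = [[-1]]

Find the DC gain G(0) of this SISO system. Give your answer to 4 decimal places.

12.8333

G(0) = C(-A)^{-1}B + D = -C A^{-1} B + D.
det A = 12, so A^{-1} = (1/12)·adj(A) = [[-1/6, 0], [4/3, -1/2]]
A^{-1} B = [1/6, -10/3]^T
C A^{-1} B = -83/6
G(0) = D - C A^{-1} B = -1 - (-83/6) = 77/6 ≈ 12.8333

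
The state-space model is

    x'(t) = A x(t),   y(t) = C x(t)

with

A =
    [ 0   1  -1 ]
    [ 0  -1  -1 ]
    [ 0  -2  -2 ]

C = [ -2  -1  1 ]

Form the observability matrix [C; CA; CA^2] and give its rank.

CA = [[0, -3, 1]]
CA^2 = [[0, 1, 1]]
Observability matrix O = [C; CA; CA^2] = [[-2, -1, 1], [0, -3, 1], [0, 1, 1]]
det(O) = (-2)·((-3)·1 - 1·1) - (-1)·(0·1 - 1·0) + 1·(0·1 - (-3)·0) = (-2)·(-4) - (-1)·0 + 1·0 = 8 ≠ 0, so rank(O) = 3.
rank(O) = 3 = n, so the pair (A, C) is completely observable.

3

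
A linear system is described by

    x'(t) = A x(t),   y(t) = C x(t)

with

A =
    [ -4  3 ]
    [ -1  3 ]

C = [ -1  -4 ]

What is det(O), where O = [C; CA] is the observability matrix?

47

CA = [[8, -15]]
Observability matrix O = [C; CA] = [[-1, -4], [8, -15]]
det(O) = (-1)·(-15) - (-4)·8 = 15 - (-32) = 47
Since det(O) ≠ 0, rank(O) = 2 and the system is completely observable.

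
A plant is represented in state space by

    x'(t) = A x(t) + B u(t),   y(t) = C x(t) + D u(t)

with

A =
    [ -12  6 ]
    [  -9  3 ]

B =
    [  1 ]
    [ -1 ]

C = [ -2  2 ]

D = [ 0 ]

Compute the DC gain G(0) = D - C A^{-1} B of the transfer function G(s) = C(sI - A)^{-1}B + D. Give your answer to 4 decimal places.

-1.3333

G(0) = C(-A)^{-1}B + D = -C A^{-1} B + D.
det A = 18, so A^{-1} = (1/18)·adj(A) = [[1/6, -1/3], [1/2, -2/3]]
A^{-1} B = [1/2, 7/6]^T
C A^{-1} B = 4/3
G(0) = D - C A^{-1} B = 0 - (4/3) = -4/3 ≈ -1.3333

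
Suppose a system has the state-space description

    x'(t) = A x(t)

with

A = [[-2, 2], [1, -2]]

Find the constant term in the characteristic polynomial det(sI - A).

2

For a 2×2 matrix, det(sI - A) = s^2 - (tr A)s + det A.
tr A = -4, det A = 2.
So p(s) = s^2 + 4s + 2.
The constant term is 2.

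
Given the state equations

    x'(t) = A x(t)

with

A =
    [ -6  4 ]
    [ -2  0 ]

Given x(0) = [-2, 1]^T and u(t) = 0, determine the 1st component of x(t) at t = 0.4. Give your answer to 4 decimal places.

det(sI - A) = s^2 - (tr A)s + det A, with tr A = (-6) + 0 = -6 and det A = (-6)·0 - 4·(-2) = 0 - (-8) = 8.
So p(s) = det(sI - A) = s^2 + 6s + 8.
Factor s^2 + 6s + 8: two numbers with sum -6 and product 8 are -2 and -4, so s^2 + 6s + 8 = (s + 2)(s + 4).
Hence p(s) = (s + 2) (s + 4), with roots -4, -2.
The eigenvalues -4, -2 are distinct and real, so A is diagonalisable and x(t) = e^{At} x(0) = V diag(e^{λ_i t}) V^{-1} x(0), where the columns of V are the eigenvectors.
λ = -4: A - (-4)I = [[-2, 4], [-2, 4]]. Row 1 gives (-2)·v1 + 4·v2 = 0, so take v_1 = [2, 1]^T.
λ = -2: A - (-2)I = [[-4, 4], [-2, 2]]. Row 1 gives (-4)·v1 + 4·v2 = 0, so take v_2 = [1, 1]^T.
V = [v_1 v_2] = [[2, 1], [1, 1]] has det V = 1, so V^{-1} = adj(V)/det V = [[1, -1], [-1, 2]].
Modal coordinates z(0) = V^{-1} x(0): 1·(-2) + (-1)·1 = -3; (-1)·(-2) + 2·1 = 4; so z(0) = [-3, 4]^T.
x_1(t) = Σ_i (v_i)_1 · z_i(0) · e^{λ_i t} (row 1 of V times the modal terms).
x_1(0.4) = 2·(-3)·e^{-4·0.4} + 1·4·e^{-2·0.4} = (-6)·0.201897 + 4·0.449329 = 0.5859.

0.5859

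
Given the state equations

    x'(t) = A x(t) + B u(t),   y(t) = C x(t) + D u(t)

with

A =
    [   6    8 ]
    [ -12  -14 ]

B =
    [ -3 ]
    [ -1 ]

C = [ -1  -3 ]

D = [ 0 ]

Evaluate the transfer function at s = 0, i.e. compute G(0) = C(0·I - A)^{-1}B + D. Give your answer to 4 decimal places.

G(0) = C(-A)^{-1}B + D = -C A^{-1} B + D.
det A = 12, so A^{-1} = (1/12)·adj(A) = [[-7/6, -2/3], [1, 1/2]]
A^{-1} B = [25/6, -7/2]^T
C A^{-1} B = 19/3
G(0) = D - C A^{-1} B = 0 - (19/3) = -19/3 ≈ -6.3333

-6.3333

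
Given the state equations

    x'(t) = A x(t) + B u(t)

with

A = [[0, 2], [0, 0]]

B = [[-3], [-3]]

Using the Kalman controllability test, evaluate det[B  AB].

-18

AB = [[-6], [0]]
Controllability matrix C = [B  AB] = [[-3, -6], [-3, 0]]
det(C) = (-3)·0 - (-6)·(-3) = 0 - 18 = -18
Since det(C) ≠ 0, rank(C) = 2 and the system is completely controllable.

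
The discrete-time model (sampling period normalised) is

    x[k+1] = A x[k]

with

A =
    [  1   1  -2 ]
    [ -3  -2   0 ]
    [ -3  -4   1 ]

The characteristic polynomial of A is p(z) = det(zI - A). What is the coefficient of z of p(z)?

Expand det(zI - A) for the 3×3 matrix.
p(z) = z^3 - 6z + 11.
(Check: constant term = det(-A) = (-1)^3 det A = 11; coefficient of z^2 = -tr A = 0.)
The coefficient of z is -6.

-6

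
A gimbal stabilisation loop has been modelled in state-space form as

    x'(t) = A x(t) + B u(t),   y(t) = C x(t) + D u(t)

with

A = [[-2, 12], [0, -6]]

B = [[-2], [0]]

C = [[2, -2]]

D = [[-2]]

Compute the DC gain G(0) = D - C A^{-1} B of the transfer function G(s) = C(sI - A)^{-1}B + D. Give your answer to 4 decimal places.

G(0) = C(-A)^{-1}B + D = -C A^{-1} B + D.
det A = 12, so A^{-1} = (1/12)·adj(A) = [[-1/2, -1], [0, -1/6]]
A^{-1} B = [1, 0]^T
C A^{-1} B = 2
G(0) = D - C A^{-1} B = -2 - (2) = -4

-4.0000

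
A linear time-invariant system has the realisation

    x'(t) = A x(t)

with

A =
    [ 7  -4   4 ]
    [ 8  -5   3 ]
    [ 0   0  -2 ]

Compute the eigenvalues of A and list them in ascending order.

det(sI - A) = s^3 - (tr A)s^2 + (M11 + M22 + M33)s - det A, where Mii is the 2×2 principal minor of A obtained by deleting row i and column i.
tr A = 7 + (-5) + (-2) = 0; M11 = (-5)·(-2) - 3·0 = 10 - 0 = 10; M22 = 7·(-2) - 4·0 = -14 - 0 = -14; M33 = 7·(-5) - (-4)·8 = -35 - (-32) = -3; sum of minors = -7.
det A = 7·((-5)·(-2) - 3·0) - (-4)·(8·(-2) - 3·0) + 4·(8·0 - (-5)·0) = 7·10 - (-4)·(-16) + 4·0 = 6.
So p(s) = det(sI - A) = s^3 - 7s - 6.
Rational-root test: any integer root divides -6. Testing small divisors, s = -1 works: p(-1) = -1 + 0 + 7 + (-6) = 0, so (s + 1) is a factor.
Dividing, p(s) = (s + 1)(s^2 - s - 6).
Factor s^2 - s - 6: two numbers with sum 1 and product -6 are 3 and -2, so s^2 - s - 6 = (s - 3)(s + 2).
Hence p(s) = (s - 3) (s + 1) (s + 2), with roots -2, -1, 3.
At least one eigenvalue has non-negative real part, so the system is not asymptotically stable.

-2, -1, 3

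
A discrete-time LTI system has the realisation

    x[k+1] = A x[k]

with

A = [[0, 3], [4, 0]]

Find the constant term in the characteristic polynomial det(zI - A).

For a 2×2 matrix, det(zI - A) = z^2 - (tr A)z + det A.
tr A = 0, det A = -12.
So p(z) = z^2 - 12.
The constant term is -12.

-12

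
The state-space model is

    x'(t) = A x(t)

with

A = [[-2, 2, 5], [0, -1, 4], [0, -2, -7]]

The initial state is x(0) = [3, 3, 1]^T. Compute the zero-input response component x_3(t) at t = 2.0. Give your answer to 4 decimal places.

-0.0097

det(sI - A) = s^3 - (tr A)s^2 + (M11 + M22 + M33)s - det A, where Mii is the 2×2 principal minor of A obtained by deleting row i and column i.
tr A = (-2) + (-1) + (-7) = -10; M11 = (-1)·(-7) - 4·(-2) = 7 - (-8) = 15; M22 = (-2)·(-7) - 5·0 = 14 - 0 = 14; M33 = (-2)·(-1) - 2·0 = 2 - 0 = 2; sum of minors = 31.
det A = (-2)·((-1)·(-7) - 4·(-2)) - 2·(0·(-7) - 4·0) + 5·(0·(-2) - (-1)·0) = (-2)·15 - 2·0 + 5·0 = -30.
So p(s) = det(sI - A) = s^3 + 10s^2 + 31s + 30.
Rational-root test: any integer root divides 30. Testing small divisors, s = -2 works: p(-2) = -8 + 40 + (-62) + 30 = 0, so (s + 2) is a factor.
Dividing, p(s) = (s + 2)(s^2 + 8s + 15).
Factor s^2 + 8s + 15: two numbers with sum -8 and product 15 are -3 and -5, so s^2 + 8s + 15 = (s + 3)(s + 5).
Hence p(s) = (s + 2) (s + 3) (s + 5), with roots -5, -3, -2.
The eigenvalues -5, -3, -2 are distinct and real, so A is diagonalisable and x(t) = e^{At} x(0) = V diag(e^{λ_i t}) V^{-1} x(0), where the columns of V are the eigenvectors.
λ = -5: A - (-5)I = [[3, 2, 5], [0, 4, 4], [0, -2, -2]]. v must be orthogonal to every row; (row 1) × (row 2) = [-12, -12, 12], so take v_1 = [-1, -1, 1]^T.
λ = -3: A - (-3)I = [[1, 2, 5], [0, 2, 4], [0, -2, -4]]. v must be orthogonal to every row; (row 1) × (row 2) = [-2, -4, 2], so take v_2 = [1, 2, -1]^T.
λ = -2: A - (-2)I = [[0, 2, 5], [0, 1, 4], [0, -2, -5]]. v must be orthogonal to every row; (row 1) × (row 2) = [3, 0, 0], so take v_3 = [-1, 0, 0]^T.
V = [v_1 v_2 v_3] = [[-1, 1, -1], [-1, 2, 0], [1, -1, 0]] has det V = 1, so V^{-1} = adj(V)/det V = [[0, 1, 2], [0, 1, 1], [-1, 0, -1]].
Modal coordinates z(0) = V^{-1} x(0): 0·3 + 1·3 + 2·1 = 5; 0·3 + 1·3 + 1·1 = 4; (-1)·3 + 0·3 + (-1)·1 = -4; so z(0) = [5, 4, -4]^T.
x_3(t) = Σ_i (v_i)_3 · z_i(0) · e^{λ_i t} (row 3 of V times the modal terms).
x_3(2.0) = 1·5·e^{-5·2.0} + (-1)·4·e^{-3·2.0} + 0·(-4)·e^{-2·2.0} = 5·0.000045 + (-4)·0.002479 + 0·0.018316 = -0.0097.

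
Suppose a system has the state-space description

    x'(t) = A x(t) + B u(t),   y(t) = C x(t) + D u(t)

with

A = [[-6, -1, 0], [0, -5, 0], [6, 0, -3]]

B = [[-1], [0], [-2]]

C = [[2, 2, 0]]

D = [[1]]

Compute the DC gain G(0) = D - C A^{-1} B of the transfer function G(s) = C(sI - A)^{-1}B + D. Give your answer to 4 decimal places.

G(0) = C(-A)^{-1}B + D = -C A^{-1} B + D.
det A = -90, so A^{-1} = (1/-90)·adj(A) = [[-1/6, 1/30, 0], [0, -1/5, 0], [-1/3, 1/15, -1/3]]
A^{-1} B = [1/6, 0, 1]^T
C A^{-1} B = 1/3
G(0) = D - C A^{-1} B = 1 - (1/3) = 2/3 ≈ 0.6667

0.6667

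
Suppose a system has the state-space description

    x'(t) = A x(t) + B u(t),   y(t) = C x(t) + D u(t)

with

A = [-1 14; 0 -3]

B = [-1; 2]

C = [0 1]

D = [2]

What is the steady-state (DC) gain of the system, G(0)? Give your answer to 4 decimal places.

2.6667

G(0) = C(-A)^{-1}B + D = -C A^{-1} B + D.
det A = 3, so A^{-1} = (1/3)·adj(A) = [[-1, -14/3], [0, -1/3]]
A^{-1} B = [-25/3, -2/3]^T
C A^{-1} B = -2/3
G(0) = D - C A^{-1} B = 2 - (-2/3) = 8/3 ≈ 2.6667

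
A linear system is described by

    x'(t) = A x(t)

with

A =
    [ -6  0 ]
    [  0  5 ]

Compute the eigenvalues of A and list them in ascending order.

det(sI - A) = s^2 - (tr A)s + det A, with tr A = (-6) + 5 = -1 and det A = (-6)·5 - 0·0 = -30 - 0 = -30.
So p(s) = det(sI - A) = s^2 + s - 30.
Factor s^2 + s - 30: two numbers with sum -1 and product -30 are 5 and -6, so s^2 + s - 30 = (s - 5)(s + 6).
Hence p(s) = (s - 5) (s + 6), with roots -6, 5.
At least one eigenvalue has non-negative real part, so the system is not asymptotically stable.

-6, 5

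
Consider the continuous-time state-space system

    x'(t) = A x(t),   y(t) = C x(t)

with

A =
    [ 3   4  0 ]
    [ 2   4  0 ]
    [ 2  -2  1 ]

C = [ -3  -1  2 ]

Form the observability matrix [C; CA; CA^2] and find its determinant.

-1164

CA = [[-7, -20, 2]]
CA^2 = [[-57, -112, 2]]
Observability matrix O = [C; CA; CA^2] = [[-3, -1, 2], [-7, -20, 2], [-57, -112, 2]]
Expanding along the first row, det(O) = (-3)·((-20)·2 - 2·(-112)) - (-1)·((-7)·2 - 2·(-57)) + 2·((-7)·(-112) - (-20)·(-57)) = (-3)·184 - (-1)·100 + 2·(-356) = -1164
Since det(O) ≠ 0, rank(O) = 3 and the system is completely observable.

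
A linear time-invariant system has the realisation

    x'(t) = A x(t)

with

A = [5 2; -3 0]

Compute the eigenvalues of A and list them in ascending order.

det(sI - A) = s^2 - (tr A)s + det A, with tr A = 5 + 0 = 5 and det A = 5·0 - 2·(-3) = 0 - (-6) = 6.
So p(s) = det(sI - A) = s^2 - 5s + 6.
Factor s^2 - 5s + 6: two numbers with sum 5 and product 6 are 3 and 2, so s^2 - 5s + 6 = (s - 3)(s - 2).
Hence p(s) = (s - 3) (s - 2), with roots 2, 3.
At least one eigenvalue has non-negative real part, so the system is not asymptotically stable.

2, 3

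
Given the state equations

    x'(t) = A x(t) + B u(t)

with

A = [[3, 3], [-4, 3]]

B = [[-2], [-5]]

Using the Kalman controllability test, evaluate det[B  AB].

-91

AB = [[-21], [-7]]
Controllability matrix C = [B  AB] = [[-2, -21], [-5, -7]]
det(C) = (-2)·(-7) - (-21)·(-5) = 14 - 105 = -91
Since det(C) ≠ 0, rank(C) = 2 and the system is completely controllable.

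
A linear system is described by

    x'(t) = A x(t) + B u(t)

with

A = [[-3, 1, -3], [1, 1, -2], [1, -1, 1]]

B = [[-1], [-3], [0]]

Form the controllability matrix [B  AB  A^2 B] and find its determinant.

68

AB = [[0], [-4], [2]]
A^2B = [[-10], [-8], [6]]
Controllability matrix C = [B  AB  A^2B] = [[-1, 0, -10], [-3, -4, -8], [0, 2, 6]]
Expanding along the first row, det(C) = (-1)·((-4)·6 - (-8)·2) - 0·((-3)·6 - (-8)·0) + (-10)·((-3)·2 - (-4)·0) = (-1)·(-8) - 0·(-18) + (-10)·(-6) = 68
Since det(C) ≠ 0, rank(C) = 3 and the system is completely controllable.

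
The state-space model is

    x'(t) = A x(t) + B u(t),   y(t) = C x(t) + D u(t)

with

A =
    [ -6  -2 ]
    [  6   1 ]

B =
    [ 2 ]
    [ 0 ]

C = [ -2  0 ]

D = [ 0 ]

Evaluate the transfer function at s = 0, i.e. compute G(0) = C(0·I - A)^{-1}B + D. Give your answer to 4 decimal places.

G(0) = C(-A)^{-1}B + D = -C A^{-1} B + D.
det A = 6, so A^{-1} = (1/6)·adj(A) = [[1/6, 1/3], [-1, -1]]
A^{-1} B = [1/3, -2]^T
C A^{-1} B = -2/3
G(0) = D - C A^{-1} B = 0 - (-2/3) = 2/3 ≈ 0.6667

0.6667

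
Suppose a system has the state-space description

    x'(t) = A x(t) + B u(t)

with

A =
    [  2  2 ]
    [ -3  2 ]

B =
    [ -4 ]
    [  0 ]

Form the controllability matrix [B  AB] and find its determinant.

AB = [[-8], [12]]
Controllability matrix C = [B  AB] = [[-4, -8], [0, 12]]
det(C) = (-4)·12 - (-8)·0 = -48 - 0 = -48
Since det(C) ≠ 0, rank(C) = 2 and the system is completely controllable.

-48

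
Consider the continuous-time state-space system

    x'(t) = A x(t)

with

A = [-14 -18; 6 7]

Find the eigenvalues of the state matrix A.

-5, -2

det(sI - A) = s^2 - (tr A)s + det A, with tr A = (-14) + 7 = -7 and det A = (-14)·7 - (-18)·6 = -98 - (-108) = 10.
So p(s) = det(sI - A) = s^2 + 7s + 10.
Factor s^2 + 7s + 10: two numbers with sum -7 and product 10 are -2 and -5, so s^2 + 7s + 10 = (s + 2)(s + 5).
Hence p(s) = (s + 2) (s + 5), with roots -5, -2.
All eigenvalues have negative real part, so the system is asymptotically stable.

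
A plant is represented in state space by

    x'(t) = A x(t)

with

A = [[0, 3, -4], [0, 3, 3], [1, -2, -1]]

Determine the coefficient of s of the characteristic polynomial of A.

7

Expand det(sI - A) for the 3×3 matrix.
p(s) = s^3 - 2s^2 + 7s - 21.
(Check: constant term = det(-A) = (-1)^3 det A = -21; coefficient of s^2 = -tr A = -2.)
The coefficient of s is 7.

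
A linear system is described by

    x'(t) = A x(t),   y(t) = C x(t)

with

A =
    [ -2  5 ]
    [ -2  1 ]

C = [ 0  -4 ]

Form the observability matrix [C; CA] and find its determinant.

32

CA = [[8, -4]]
Observability matrix O = [C; CA] = [[0, -4], [8, -4]]
det(O) = 0·(-4) - (-4)·8 = 0 - (-32) = 32
Since det(O) ≠ 0, rank(O) = 2 and the system is completely observable.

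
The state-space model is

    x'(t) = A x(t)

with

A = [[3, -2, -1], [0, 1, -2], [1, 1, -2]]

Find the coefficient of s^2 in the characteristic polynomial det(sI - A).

-2

Expand det(sI - A) for the 3×3 matrix.
p(s) = s^3 - 2s^2 - 2s - 5.
(Check: constant term = det(-A) = (-1)^3 det A = -5; coefficient of s^2 = -tr A = -2.)
The coefficient of s^2 is -2.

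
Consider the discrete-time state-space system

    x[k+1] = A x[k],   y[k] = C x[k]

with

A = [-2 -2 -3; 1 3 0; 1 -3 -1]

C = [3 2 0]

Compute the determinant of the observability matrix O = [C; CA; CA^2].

1131

CA = [[-4, 0, -9]]
CA^2 = [[-1, 35, 21]]
Observability matrix O = [C; CA; CA^2] = [[3, 2, 0], [-4, 0, -9], [-1, 35, 21]]
Expanding along the first row, det(O) = 3·(0·21 - (-9)·35) - 2·((-4)·21 - (-9)·(-1)) + 0·((-4)·35 - 0·(-1)) = 3·315 - 2·(-93) + 0·(-140) = 1131
Since det(O) ≠ 0, rank(O) = 3 and the system is completely observable.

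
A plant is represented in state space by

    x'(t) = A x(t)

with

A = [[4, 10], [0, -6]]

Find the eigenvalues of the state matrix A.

-6, 4

det(sI - A) = s^2 - (tr A)s + det A, with tr A = 4 + (-6) = -2 and det A = 4·(-6) - 10·0 = -24 - 0 = -24.
So p(s) = det(sI - A) = s^2 + 2s - 24.
Factor s^2 + 2s - 24: two numbers with sum -2 and product -24 are 4 and -6, so s^2 + 2s - 24 = (s - 4)(s + 6).
Hence p(s) = (s - 4) (s + 6), with roots -6, 4.
At least one eigenvalue has non-negative real part, so the system is not asymptotically stable.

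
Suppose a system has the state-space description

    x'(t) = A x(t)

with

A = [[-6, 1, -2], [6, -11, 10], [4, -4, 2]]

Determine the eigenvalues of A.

-6, -5, -4

det(sI - A) = s^3 - (tr A)s^2 + (M11 + M22 + M33)s - det A, where Mii is the 2×2 principal minor of A obtained by deleting row i and column i.
tr A = (-6) + (-11) + 2 = -15; M11 = (-11)·2 - 10·(-4) = -22 - (-40) = 18; M22 = (-6)·2 - (-2)·4 = -12 - (-8) = -4; M33 = (-6)·(-11) - 1·6 = 66 - 6 = 60; sum of minors = 74.
det A = (-6)·((-11)·2 - 10·(-4)) - 1·(6·2 - 10·4) + (-2)·(6·(-4) - (-11)·4) = (-6)·18 - 1·(-28) + (-2)·20 = -120.
So p(s) = det(sI - A) = s^3 + 15s^2 + 74s + 120.
Rational-root test: any integer root divides 120. Testing small divisors, s = -4 works: p(-4) = -64 + 240 + (-296) + 120 = 0, so (s + 4) is a factor.
Dividing, p(s) = (s + 4)(s^2 + 11s + 30).
Factor s^2 + 11s + 30: two numbers with sum -11 and product 30 are -5 and -6, so s^2 + 11s + 30 = (s + 5)(s + 6).
Hence p(s) = (s + 4) (s + 5) (s + 6), with roots -6, -5, -4.
All eigenvalues have negative real part, so the system is asymptotically stable.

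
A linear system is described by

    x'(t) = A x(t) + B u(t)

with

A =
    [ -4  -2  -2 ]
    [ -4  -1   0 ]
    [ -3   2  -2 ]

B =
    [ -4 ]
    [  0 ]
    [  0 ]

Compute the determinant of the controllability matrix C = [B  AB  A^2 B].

-1280

AB = [[16], [16], [12]]
A^2B = [[-120], [-80], [-40]]
Controllability matrix C = [B  AB  A^2B] = [[-4, 16, -120], [0, 16, -80], [0, 12, -40]]
Expanding along the first row, det(C) = (-4)·(16·(-40) - (-80)·12) - 16·(0·(-40) - (-80)·0) + (-120)·(0·12 - 16·0) = (-4)·320 - 16·0 + (-120)·0 = -1280
Since det(C) ≠ 0, rank(C) = 3 and the system is completely controllable.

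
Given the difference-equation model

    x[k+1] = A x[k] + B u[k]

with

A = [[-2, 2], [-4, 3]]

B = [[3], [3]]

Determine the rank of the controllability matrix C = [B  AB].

AB = [[0], [-3]]
Controllability matrix C = [B  AB] = [[3, 0], [3, -3]]
det(C) = 3·(-3) - 0·3 = -9 - 0 = -9 ≠ 0, so rank(C) = 2.
rank(C) = 2 = n, so the pair (A, B) is completely controllable.

2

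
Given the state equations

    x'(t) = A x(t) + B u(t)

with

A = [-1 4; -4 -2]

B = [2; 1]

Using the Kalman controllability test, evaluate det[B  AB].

AB = [[2], [-10]]
Controllability matrix C = [B  AB] = [[2, 2], [1, -10]]
det(C) = 2·(-10) - 2·1 = -20 - 2 = -22
Since det(C) ≠ 0, rank(C) = 2 and the system is completely controllable.

-22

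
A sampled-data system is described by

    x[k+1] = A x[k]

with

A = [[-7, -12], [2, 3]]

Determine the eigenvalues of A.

det(zI - A) = z^2 - (tr A)z + det A, with tr A = (-7) + 3 = -4 and det A = (-7)·3 - (-12)·2 = -21 - (-24) = 3.
So p(z) = det(zI - A) = z^2 + 4z + 3.
Factor z^2 + 4z + 3: two numbers with sum -4 and product 3 are -1 and -3, so z^2 + 4z + 3 = (z + 1)(z + 3).
Hence p(z) = (z + 1) (z + 3), with roots -3, -1.

-3, -1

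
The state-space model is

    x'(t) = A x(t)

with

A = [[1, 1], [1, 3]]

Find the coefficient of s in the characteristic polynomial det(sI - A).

For a 2×2 matrix, det(sI - A) = s^2 - (tr A)s + det A.
tr A = 4, det A = 2.
So p(s) = s^2 - 4s + 2.
The coefficient of s is -4.

-4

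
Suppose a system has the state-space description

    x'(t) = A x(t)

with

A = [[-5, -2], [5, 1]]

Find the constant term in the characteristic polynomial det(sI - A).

5

For a 2×2 matrix, det(sI - A) = s^2 - (tr A)s + det A.
tr A = -4, det A = 5.
So p(s) = s^2 + 4s + 5.
The constant term is 5.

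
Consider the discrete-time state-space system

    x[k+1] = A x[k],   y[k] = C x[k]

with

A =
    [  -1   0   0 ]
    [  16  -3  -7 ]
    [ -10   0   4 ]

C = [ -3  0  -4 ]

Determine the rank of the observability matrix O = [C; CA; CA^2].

CA = [[43, 0, -16]]
CA^2 = [[117, 0, -64]]
Observability matrix O = [C; CA; CA^2] = [[-3, 0, -4], [43, 0, -16], [117, 0, -64]]
Column 2 of O is identically zero, so rank(O) ≤ 2.
The 2×2 minor from rows 1, 2, columns 1, 3 is (-3)·(-16) - (-4)·43 = 48 - (-172) = 220 ≠ 0, so rank(O) = 2.
rank(O) = 2 < n = 3, so the pair (A, C) is not completely observable.

2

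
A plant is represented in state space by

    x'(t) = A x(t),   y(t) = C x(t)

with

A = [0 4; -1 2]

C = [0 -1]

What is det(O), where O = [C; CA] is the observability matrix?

CA = [[1, -2]]
Observability matrix O = [C; CA] = [[0, -1], [1, -2]]
det(O) = 0·(-2) - (-1)·1 = 0 - (-1) = 1
Since det(O) ≠ 0, rank(O) = 2 and the system is completely observable.

1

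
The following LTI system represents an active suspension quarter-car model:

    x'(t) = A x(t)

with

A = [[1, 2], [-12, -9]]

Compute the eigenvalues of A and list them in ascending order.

-5, -3

det(sI - A) = s^2 - (tr A)s + det A, with tr A = 1 + (-9) = -8 and det A = 1·(-9) - 2·(-12) = -9 - (-24) = 15.
So p(s) = det(sI - A) = s^2 + 8s + 15.
Factor s^2 + 8s + 15: two numbers with sum -8 and product 15 are -3 and -5, so s^2 + 8s + 15 = (s + 3)(s + 5).
Hence p(s) = (s + 3) (s + 5), with roots -5, -3.
All eigenvalues have negative real part, so the system is asymptotically stable.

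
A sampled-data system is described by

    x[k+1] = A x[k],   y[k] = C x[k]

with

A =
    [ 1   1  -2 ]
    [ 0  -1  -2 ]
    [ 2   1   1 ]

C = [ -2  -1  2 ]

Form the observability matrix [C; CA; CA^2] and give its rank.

CA = [[2, 1, 8]]
CA^2 = [[18, 9, 2]]
Observability matrix O = [C; CA; CA^2] = [[-2, -1, 2], [2, 1, 8], [18, 9, 2]]
The columns c1, c2, c3 of O are linearly dependent: -c1 + 2·c2 = 0 (check each entry), so rank(O) ≤ 2.
The 2×2 minor from rows 1, 2, columns 1, 3 is (-2)·8 - 2·2 = -16 - 4 = -20 ≠ 0, so rank(O) = 2.
rank(O) = 2 < n = 3, so the pair (A, C) is not completely observable.

2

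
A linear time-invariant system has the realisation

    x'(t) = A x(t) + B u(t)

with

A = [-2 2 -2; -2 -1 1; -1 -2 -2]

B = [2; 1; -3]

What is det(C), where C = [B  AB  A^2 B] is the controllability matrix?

424

AB = [[4], [-8], [2]]
A^2B = [[-28], [2], [8]]
Controllability matrix C = [B  AB  A^2B] = [[2, 4, -28], [1, -8, 2], [-3, 2, 8]]
Expanding along the first row, det(C) = 2·((-8)·8 - 2·2) - 4·(1·8 - 2·(-3)) + (-28)·(1·2 - (-8)·(-3)) = 2·(-68) - 4·14 + (-28)·(-22) = 424
Since det(C) ≠ 0, rank(C) = 3 and the system is completely controllable.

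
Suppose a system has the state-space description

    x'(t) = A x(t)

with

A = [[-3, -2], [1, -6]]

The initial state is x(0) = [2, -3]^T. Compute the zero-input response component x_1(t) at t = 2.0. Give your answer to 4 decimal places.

det(sI - A) = s^2 - (tr A)s + det A, with tr A = (-3) + (-6) = -9 and det A = (-3)·(-6) - (-2)·1 = 18 - (-2) = 20.
So p(s) = det(sI - A) = s^2 + 9s + 20.
Factor s^2 + 9s + 20: two numbers with sum -9 and product 20 are -4 and -5, so s^2 + 9s + 20 = (s + 4)(s + 5).
Hence p(s) = (s + 4) (s + 5), with roots -5, -4.
The eigenvalues -5, -4 are distinct and real, so A is diagonalisable and x(t) = e^{At} x(0) = V diag(e^{λ_i t}) V^{-1} x(0), where the columns of V are the eigenvectors.
λ = -5: A - (-5)I = [[2, -2], [1, -1]]. Row 1 gives 2·v1 + (-2)·v2 = 0, so take v_1 = [1, 1]^T.
λ = -4: A - (-4)I = [[1, -2], [1, -2]]. Row 1 gives 1·v1 + (-2)·v2 = 0, so take v_2 = [2, 1]^T.
V = [v_1 v_2] = [[1, 2], [1, 1]] has det V = -1, so V^{-1} = adj(V)/det V = [[-1, 2], [1, -1]].
Modal coordinates z(0) = V^{-1} x(0): (-1)·2 + 2·(-3) = -8; 1·2 + (-1)·(-3) = 5; so z(0) = [-8, 5]^T.
x_1(t) = Σ_i (v_i)_1 · z_i(0) · e^{λ_i t} (row 1 of V times the modal terms).
x_1(2.0) = 1·(-8)·e^{-5·2.0} + 2·5·e^{-4·2.0} = (-8)·0.000045 + 10·0.000335 = 0.0030.

0.0030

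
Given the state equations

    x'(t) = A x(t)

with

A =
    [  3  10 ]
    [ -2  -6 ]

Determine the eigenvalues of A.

det(sI - A) = s^2 - (tr A)s + det A, with tr A = 3 + (-6) = -3 and det A = 3·(-6) - 10·(-2) = -18 - (-20) = 2.
So p(s) = det(sI - A) = s^2 + 3s + 2.
Factor s^2 + 3s + 2: two numbers with sum -3 and product 2 are -1 and -2, so s^2 + 3s + 2 = (s + 1)(s + 2).
Hence p(s) = (s + 1) (s + 2), with roots -2, -1.
All eigenvalues have negative real part, so the system is asymptotically stable.

-2, -1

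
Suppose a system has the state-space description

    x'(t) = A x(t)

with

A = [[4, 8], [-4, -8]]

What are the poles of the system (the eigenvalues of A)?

-4, 0

det(sI - A) = s^2 - (tr A)s + det A, with tr A = 4 + (-8) = -4 and det A = 4·(-8) - 8·(-4) = -32 - (-32) = 0.
So p(s) = det(sI - A) = s^2 + 4s.
Factor s^2 + 4s: two numbers with sum -4 and product 0 are 0 and -4, so s^2 + 4s = s(s + 4).
Hence p(s) = s (s + 4), with roots -4, 0.
At least one eigenvalue has non-negative real part, so the system is not asymptotically stable.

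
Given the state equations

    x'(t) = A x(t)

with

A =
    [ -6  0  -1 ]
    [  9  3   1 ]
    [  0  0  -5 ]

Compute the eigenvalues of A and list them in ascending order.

det(sI - A) = s^3 - (tr A)s^2 + (M11 + M22 + M33)s - det A, where Mii is the 2×2 principal minor of A obtained by deleting row i and column i.
tr A = (-6) + 3 + (-5) = -8; M11 = 3·(-5) - 1·0 = -15 - 0 = -15; M22 = (-6)·(-5) - (-1)·0 = 30 - 0 = 30; M33 = (-6)·3 - 0·9 = -18 - 0 = -18; sum of minors = -3.
det A = (-6)·(3·(-5) - 1·0) - 0·(9·(-5) - 1·0) + (-1)·(9·0 - 3·0) = (-6)·(-15) - 0·(-45) + (-1)·0 = 90.
So p(s) = det(sI - A) = s^3 + 8s^2 - 3s - 90.
Rational-root test: any integer root divides -90. Testing small divisors, s = 3 works: p(3) = 27 + 72 + (-9) + (-90) = 0, so (s - 3) is a factor.
Dividing, p(s) = (s - 3)(s^2 + 11s + 30).
Factor s^2 + 11s + 30: two numbers with sum -11 and product 30 are -5 and -6, so s^2 + 11s + 30 = (s + 5)(s + 6).
Hence p(s) = (s - 3) (s + 5) (s + 6), with roots -6, -5, 3.
At least one eigenvalue has non-negative real part, so the system is not asymptotically stable.

-6, -5, 3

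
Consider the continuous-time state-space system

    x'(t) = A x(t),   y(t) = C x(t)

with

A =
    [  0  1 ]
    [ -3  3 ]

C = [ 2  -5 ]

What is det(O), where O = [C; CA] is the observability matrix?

CA = [[15, -13]]
Observability matrix O = [C; CA] = [[2, -5], [15, -13]]
det(O) = 2·(-13) - (-5)·15 = -26 - (-75) = 49
Since det(O) ≠ 0, rank(O) = 2 and the system is completely observable.

49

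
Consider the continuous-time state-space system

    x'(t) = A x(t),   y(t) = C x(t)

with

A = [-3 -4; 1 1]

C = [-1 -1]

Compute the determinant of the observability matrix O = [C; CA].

CA = [[2, 3]]
Observability matrix O = [C; CA] = [[-1, -1], [2, 3]]
det(O) = (-1)·3 - (-1)·2 = -3 - (-2) = -1
Since det(O) ≠ 0, rank(O) = 2 and the system is completely observable.

-1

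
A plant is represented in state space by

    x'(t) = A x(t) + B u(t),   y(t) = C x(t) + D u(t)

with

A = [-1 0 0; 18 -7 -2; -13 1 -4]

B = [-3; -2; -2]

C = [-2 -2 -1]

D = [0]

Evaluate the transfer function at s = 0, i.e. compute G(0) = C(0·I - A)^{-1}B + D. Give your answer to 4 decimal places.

G(0) = C(-A)^{-1}B + D = -C A^{-1} B + D.
det A = -30, so A^{-1} = (1/-30)·adj(A) = [[-1, 0, 0], [-49/15, -2/15, 1/15], [73/30, -1/30, -7/30]]
A^{-1} B = [3, 149/15, -203/30]^T
C A^{-1} B = -191/10
G(0) = D - C A^{-1} B = 0 - (-191/10) = 191/10 ≈ 19.1000

19.1000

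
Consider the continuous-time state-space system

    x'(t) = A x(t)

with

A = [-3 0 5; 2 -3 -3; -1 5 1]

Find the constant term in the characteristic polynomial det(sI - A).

Expand det(sI - A) for the 3×3 matrix.
p(s) = s^3 + 5s^2 + 23s + 1.
(Check: constant term = det(-A) = (-1)^3 det A = 1; coefficient of s^2 = -tr A = 5.)
The constant term is 1.

1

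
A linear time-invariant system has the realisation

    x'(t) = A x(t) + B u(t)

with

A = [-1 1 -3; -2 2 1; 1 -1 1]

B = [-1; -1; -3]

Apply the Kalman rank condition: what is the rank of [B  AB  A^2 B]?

AB = [[9], [-3], [-3]]
A^2B = [[-3], [-27], [9]]
Controllability matrix C = [B  AB  A^2B] = [[-1, 9, -3], [-1, -3, -27], [-3, -3, 9]]
det(C) = (-1)·((-3)·9 - (-27)·(-3)) - 9·((-1)·9 - (-27)·(-3)) + (-3)·((-1)·(-3) - (-3)·(-3)) = (-1)·(-108) - 9·(-90) + (-3)·(-6) = 936 ≠ 0, so rank(C) = 3.
rank(C) = 3 = n, so the pair (A, B) is completely controllable.

3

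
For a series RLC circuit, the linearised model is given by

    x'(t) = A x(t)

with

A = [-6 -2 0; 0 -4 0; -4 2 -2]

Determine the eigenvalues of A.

-6, -4, -2

det(sI - A) = s^3 - (tr A)s^2 + (M11 + M22 + M33)s - det A, where Mii is the 2×2 principal minor of A obtained by deleting row i and column i.
tr A = (-6) + (-4) + (-2) = -12; M11 = (-4)·(-2) - 0·2 = 8 - 0 = 8; M22 = (-6)·(-2) - 0·(-4) = 12 - 0 = 12; M33 = (-6)·(-4) - (-2)·0 = 24 - 0 = 24; sum of minors = 44.
det A = (-6)·((-4)·(-2) - 0·2) - (-2)·(0·(-2) - 0·(-4)) + 0·(0·2 - (-4)·(-4)) = (-6)·8 - (-2)·0 + 0·(-16) = -48.
So p(s) = det(sI - A) = s^3 + 12s^2 + 44s + 48.
Rational-root test: any integer root divides 48. Testing small divisors, s = -2 works: p(-2) = -8 + 48 + (-88) + 48 = 0, so (s + 2) is a factor.
Dividing, p(s) = (s + 2)(s^2 + 10s + 24).
Factor s^2 + 10s + 24: two numbers with sum -10 and product 24 are -4 and -6, so s^2 + 10s + 24 = (s + 4)(s + 6).
Hence p(s) = (s + 2) (s + 4) (s + 6), with roots -6, -4, -2.
All eigenvalues have negative real part, so the system is asymptotically stable.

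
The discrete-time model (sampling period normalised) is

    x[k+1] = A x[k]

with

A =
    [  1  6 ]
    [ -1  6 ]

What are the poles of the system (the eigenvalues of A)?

3, 4

det(zI - A) = z^2 - (tr A)z + det A, with tr A = 1 + 6 = 7 and det A = 1·6 - 6·(-1) = 6 - (-6) = 12.
So p(z) = det(zI - A) = z^2 - 7z + 12.
Factor z^2 - 7z + 12: two numbers with sum 7 and product 12 are 4 and 3, so z^2 - 7z + 12 = (z - 4)(z - 3).
Hence p(z) = (z - 4) (z - 3), with roots 3, 4.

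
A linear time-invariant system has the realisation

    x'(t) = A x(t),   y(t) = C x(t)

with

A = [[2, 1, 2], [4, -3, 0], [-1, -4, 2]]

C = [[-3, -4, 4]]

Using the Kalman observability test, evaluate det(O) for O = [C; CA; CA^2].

3618

CA = [[-26, -7, 2]]
CA^2 = [[-82, -13, -48]]
Observability matrix O = [C; CA; CA^2] = [[-3, -4, 4], [-26, -7, 2], [-82, -13, -48]]
Expanding along the first row, det(O) = (-3)·((-7)·(-48) - 2·(-13)) - (-4)·((-26)·(-48) - 2·(-82)) + 4·((-26)·(-13) - (-7)·(-82)) = (-3)·362 - (-4)·1412 + 4·(-236) = 3618
Since det(O) ≠ 0, rank(O) = 3 and the system is completely observable.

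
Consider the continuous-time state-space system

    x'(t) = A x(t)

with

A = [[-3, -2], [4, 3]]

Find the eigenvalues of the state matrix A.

det(sI - A) = s^2 - (tr A)s + det A, with tr A = (-3) + 3 = 0 and det A = (-3)·3 - (-2)·4 = -9 - (-8) = -1.
So p(s) = det(sI - A) = s^2 - 1.
Factor s^2 - 1: two numbers with sum 0 and product -1 are 1 and -1, so s^2 - 1 = (s - 1)(s + 1).
Hence p(s) = (s - 1) (s + 1), with roots -1, 1.
At least one eigenvalue has non-negative real part, so the system is not asymptotically stable.

-1, 1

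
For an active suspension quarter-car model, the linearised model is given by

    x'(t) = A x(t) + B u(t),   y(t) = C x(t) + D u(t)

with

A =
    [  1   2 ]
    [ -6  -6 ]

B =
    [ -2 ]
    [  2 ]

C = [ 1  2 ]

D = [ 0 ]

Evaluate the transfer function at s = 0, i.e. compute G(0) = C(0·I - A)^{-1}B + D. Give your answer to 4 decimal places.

G(0) = C(-A)^{-1}B + D = -C A^{-1} B + D.
det A = 6, so A^{-1} = (1/6)·adj(A) = [[-1, -1/3], [1, 1/6]]
A^{-1} B = [4/3, -5/3]^T
C A^{-1} B = -2
G(0) = D - C A^{-1} B = 0 - (-2) = 2

2.0000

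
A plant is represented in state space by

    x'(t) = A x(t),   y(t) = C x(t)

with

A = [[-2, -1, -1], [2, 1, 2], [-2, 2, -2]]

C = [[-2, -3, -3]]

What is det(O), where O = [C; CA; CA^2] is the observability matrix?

186

CA = [[4, -7, 2]]
CA^2 = [[-26, -7, -22]]
Observability matrix O = [C; CA; CA^2] = [[-2, -3, -3], [4, -7, 2], [-26, -7, -22]]
Expanding along the first row, det(O) = (-2)·((-7)·(-22) - 2·(-7)) - (-3)·(4·(-22) - 2·(-26)) + (-3)·(4·(-7) - (-7)·(-26)) = (-2)·168 - (-3)·(-36) + (-3)·(-210) = 186
Since det(O) ≠ 0, rank(O) = 3 and the system is completely observable.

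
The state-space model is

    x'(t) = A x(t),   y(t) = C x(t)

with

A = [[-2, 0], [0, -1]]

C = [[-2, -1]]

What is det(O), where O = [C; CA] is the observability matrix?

2

CA = [[4, 1]]
Observability matrix O = [C; CA] = [[-2, -1], [4, 1]]
det(O) = (-2)·1 - (-1)·4 = -2 - (-4) = 2
Since det(O) ≠ 0, rank(O) = 2 and the system is completely observable.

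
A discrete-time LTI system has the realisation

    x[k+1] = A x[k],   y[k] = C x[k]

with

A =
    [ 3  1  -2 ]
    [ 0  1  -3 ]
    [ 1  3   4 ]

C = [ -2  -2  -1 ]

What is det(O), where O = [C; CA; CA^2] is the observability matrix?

CA = [[-7, -7, 6]]
CA^2 = [[-15, 4, 59]]
Observability matrix O = [C; CA; CA^2] = [[-2, -2, -1], [-7, -7, 6], [-15, 4, 59]]
Expanding along the first row, det(O) = (-2)·((-7)·59 - 6·4) - (-2)·((-7)·59 - 6·(-15)) + (-1)·((-7)·4 - (-7)·(-15)) = (-2)·(-437) - (-2)·(-323) + (-1)·(-133) = 361
Since det(O) ≠ 0, rank(O) = 3 and the system is completely observable.

361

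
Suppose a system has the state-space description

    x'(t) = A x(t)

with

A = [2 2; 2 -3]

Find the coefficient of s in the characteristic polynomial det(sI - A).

For a 2×2 matrix, det(sI - A) = s^2 - (tr A)s + det A.
tr A = -1, det A = -10.
So p(s) = s^2 + s - 10.
The coefficient of s is 1.

1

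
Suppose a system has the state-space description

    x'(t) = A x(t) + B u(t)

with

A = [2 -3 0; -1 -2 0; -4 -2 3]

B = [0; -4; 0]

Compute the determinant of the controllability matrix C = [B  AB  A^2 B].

AB = [[12], [8], [8]]
A^2B = [[0], [-28], [-40]]
Controllability matrix C = [B  AB  A^2B] = [[0, 12, 0], [-4, 8, -28], [0, 8, -40]]
Expanding along the first row, det(C) = 0·(8·(-40) - (-28)·8) - 12·((-4)·(-40) - (-28)·0) + 0·((-4)·8 - 8·0) = 0·(-96) - 12·160 + 0·(-32) = -1920
Since det(C) ≠ 0, rank(C) = 3 and the system is completely controllable.

-1920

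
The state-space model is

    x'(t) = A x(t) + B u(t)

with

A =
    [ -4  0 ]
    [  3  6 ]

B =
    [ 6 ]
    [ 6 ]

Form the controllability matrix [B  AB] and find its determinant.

AB = [[-24], [54]]
Controllability matrix C = [B  AB] = [[6, -24], [6, 54]]
det(C) = 6·54 - (-24)·6 = 324 - (-144) = 468
Since det(C) ≠ 0, rank(C) = 2 and the system is completely controllable.

468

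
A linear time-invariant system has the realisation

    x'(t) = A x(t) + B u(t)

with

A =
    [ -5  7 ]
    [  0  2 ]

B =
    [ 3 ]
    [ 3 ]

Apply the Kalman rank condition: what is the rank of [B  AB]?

AB = [[6], [6]]
Controllability matrix C = [B  AB] = [[3, 6], [3, 6]]
Every column of C is a scalar multiple of column 1 = [3, 3] (multipliers 1, 2), so the columns span a one-dimensional space.
C ≠ 0, hence rank(C) = 1.
rank(C) = 1 < n = 2, so the pair (A, B) is not completely controllable.

1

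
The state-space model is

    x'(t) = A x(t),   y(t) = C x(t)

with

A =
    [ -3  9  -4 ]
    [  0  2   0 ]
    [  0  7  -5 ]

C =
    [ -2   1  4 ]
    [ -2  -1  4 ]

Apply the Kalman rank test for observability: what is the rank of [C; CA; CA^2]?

2

CA = [[6, 12, -12], [6, 8, -12]]
CA^2 = [[-18, -6, 36], [-18, -14, 36]]
Observability matrix O = [C; CA; CA^2] = [[-2, 1, 4], [-2, -1, 4], [6, 12, -12], [6, 8, -12], [-18, -6, 36], [-18, -14, 36]]
The columns c1, c2, c3 of O are linearly dependent: 2·c1 + c3 = 0 (check each entry), so rank(O) ≤ 2.
The 2×2 minor from rows 1, 2, columns 1, 2 is (-2)·(-1) - 1·(-2) = 2 - (-2) = 4 ≠ 0, so rank(O) = 2.
rank(O) = 2 < n = 3, so the pair (A, C) is not completely observable.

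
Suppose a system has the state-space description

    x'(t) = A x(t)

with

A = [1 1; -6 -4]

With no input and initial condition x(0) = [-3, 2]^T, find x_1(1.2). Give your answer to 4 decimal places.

det(sI - A) = s^2 - (tr A)s + det A, with tr A = 1 + (-4) = -3 and det A = 1·(-4) - 1·(-6) = -4 - (-6) = 2.
So p(s) = det(sI - A) = s^2 + 3s + 2.
Factor s^2 + 3s + 2: two numbers with sum -3 and product 2 are -1 and -2, so s^2 + 3s + 2 = (s + 1)(s + 2).
Hence p(s) = (s + 1) (s + 2), with roots -2, -1.
The eigenvalues -2, -1 are distinct and real, so A is diagonalisable and x(t) = e^{At} x(0) = V diag(e^{λ_i t}) V^{-1} x(0), where the columns of V are the eigenvectors.
λ = -2: A - (-2)I = [[3, 1], [-6, -2]]. Row 1 gives 3·v1 + 1·v2 = 0, so take v_1 = [-1, 3]^T.
λ = -1: A - (-1)I = [[2, 1], [-6, -3]]. Row 1 gives 2·v1 + 1·v2 = 0, so take v_2 = [1, -2]^T.
V = [v_1 v_2] = [[-1, 1], [3, -2]] has det V = -1, so V^{-1} = adj(V)/det V = [[2, 1], [3, 1]].
Modal coordinates z(0) = V^{-1} x(0): 2·(-3) + 1·2 = -4; 3·(-3) + 1·2 = -7; so z(0) = [-4, -7]^T.
x_1(t) = Σ_i (v_i)_1 · z_i(0) · e^{λ_i t} (row 1 of V times the modal terms).
x_1(1.2) = (-1)·(-4)·e^{-2·1.2} + 1·(-7)·e^{-1·1.2} = 4·0.090718 + (-7)·0.301194 = -1.7455.

-1.7455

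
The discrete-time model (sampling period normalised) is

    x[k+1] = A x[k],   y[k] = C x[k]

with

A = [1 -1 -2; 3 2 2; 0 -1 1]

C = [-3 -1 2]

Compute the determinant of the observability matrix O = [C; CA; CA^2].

CA = [[-6, -1, 6]]
CA^2 = [[-9, -2, 16]]
Observability matrix O = [C; CA; CA^2] = [[-3, -1, 2], [-6, -1, 6], [-9, -2, 16]]
Expanding along the first row, det(O) = (-3)·((-1)·16 - 6·(-2)) - (-1)·((-6)·16 - 6·(-9)) + 2·((-6)·(-2) - (-1)·(-9)) = (-3)·(-4) - (-1)·(-42) + 2·3 = -24
Since det(O) ≠ 0, rank(O) = 3 and the system is completely observable.

-24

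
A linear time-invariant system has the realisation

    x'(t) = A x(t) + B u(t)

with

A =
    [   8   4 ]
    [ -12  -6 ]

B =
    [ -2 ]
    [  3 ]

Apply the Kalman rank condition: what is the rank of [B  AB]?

1

AB = [[-4], [6]]
Controllability matrix C = [B  AB] = [[-2, -4], [3, 6]]
Every column of C is a scalar multiple of column 1 = [-2, 3] (multipliers 1, 2), so the columns span a one-dimensional space.
C ≠ 0, hence rank(C) = 1.
rank(C) = 1 < n = 2, so the pair (A, B) is not completely controllable.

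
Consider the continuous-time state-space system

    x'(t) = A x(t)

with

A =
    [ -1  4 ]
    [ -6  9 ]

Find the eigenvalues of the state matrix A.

det(sI - A) = s^2 - (tr A)s + det A, with tr A = (-1) + 9 = 8 and det A = (-1)·9 - 4·(-6) = -9 - (-24) = 15.
So p(s) = det(sI - A) = s^2 - 8s + 15.
Factor s^2 - 8s + 15: two numbers with sum 8 and product 15 are 5 and 3, so s^2 - 8s + 15 = (s - 5)(s - 3).
Hence p(s) = (s - 5) (s - 3), with roots 3, 5.
At least one eigenvalue has non-negative real part, so the system is not asymptotically stable.

3, 5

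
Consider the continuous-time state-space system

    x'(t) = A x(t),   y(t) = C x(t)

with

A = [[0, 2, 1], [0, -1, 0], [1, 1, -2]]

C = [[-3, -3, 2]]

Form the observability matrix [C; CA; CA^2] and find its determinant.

CA = [[2, -1, -7]]
CA^2 = [[-7, -2, 16]]
Observability matrix O = [C; CA; CA^2] = [[-3, -3, 2], [2, -1, -7], [-7, -2, 16]]
Expanding along the first row, det(O) = (-3)·((-1)·16 - (-7)·(-2)) - (-3)·(2·16 - (-7)·(-7)) + 2·(2·(-2) - (-1)·(-7)) = (-3)·(-30) - (-3)·(-17) + 2·(-11) = 17
Since det(O) ≠ 0, rank(O) = 3 and the system is completely observable.

17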